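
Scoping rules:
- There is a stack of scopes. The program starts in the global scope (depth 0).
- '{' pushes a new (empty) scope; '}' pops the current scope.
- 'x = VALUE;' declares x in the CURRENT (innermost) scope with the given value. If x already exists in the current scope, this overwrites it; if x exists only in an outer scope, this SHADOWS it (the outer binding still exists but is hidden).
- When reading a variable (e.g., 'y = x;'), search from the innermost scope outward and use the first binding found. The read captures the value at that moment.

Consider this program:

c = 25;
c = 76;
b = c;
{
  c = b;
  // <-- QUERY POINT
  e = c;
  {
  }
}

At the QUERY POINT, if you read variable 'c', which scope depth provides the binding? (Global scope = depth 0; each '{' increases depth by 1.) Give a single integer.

Answer: 1

Derivation:
Step 1: declare c=25 at depth 0
Step 2: declare c=76 at depth 0
Step 3: declare b=(read c)=76 at depth 0
Step 4: enter scope (depth=1)
Step 5: declare c=(read b)=76 at depth 1
Visible at query point: b=76 c=76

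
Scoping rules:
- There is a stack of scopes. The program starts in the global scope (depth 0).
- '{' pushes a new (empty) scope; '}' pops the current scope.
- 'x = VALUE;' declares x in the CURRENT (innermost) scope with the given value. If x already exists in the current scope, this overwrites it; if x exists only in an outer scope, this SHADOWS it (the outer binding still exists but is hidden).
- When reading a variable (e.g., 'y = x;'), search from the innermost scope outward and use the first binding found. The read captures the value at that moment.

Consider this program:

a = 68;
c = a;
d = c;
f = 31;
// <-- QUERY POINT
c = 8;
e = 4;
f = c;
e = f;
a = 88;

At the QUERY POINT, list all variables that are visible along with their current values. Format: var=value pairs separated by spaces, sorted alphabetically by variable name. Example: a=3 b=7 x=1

Answer: a=68 c=68 d=68 f=31

Derivation:
Step 1: declare a=68 at depth 0
Step 2: declare c=(read a)=68 at depth 0
Step 3: declare d=(read c)=68 at depth 0
Step 4: declare f=31 at depth 0
Visible at query point: a=68 c=68 d=68 f=31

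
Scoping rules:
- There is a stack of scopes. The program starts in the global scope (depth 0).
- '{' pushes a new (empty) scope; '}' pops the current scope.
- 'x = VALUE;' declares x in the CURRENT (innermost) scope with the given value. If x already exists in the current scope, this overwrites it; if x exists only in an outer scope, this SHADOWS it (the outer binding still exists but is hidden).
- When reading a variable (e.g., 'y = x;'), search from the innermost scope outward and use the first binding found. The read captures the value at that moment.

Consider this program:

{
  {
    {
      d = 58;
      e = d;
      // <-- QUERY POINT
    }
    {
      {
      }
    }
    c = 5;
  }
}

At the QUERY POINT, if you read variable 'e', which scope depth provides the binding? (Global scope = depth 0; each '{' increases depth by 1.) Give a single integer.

Step 1: enter scope (depth=1)
Step 2: enter scope (depth=2)
Step 3: enter scope (depth=3)
Step 4: declare d=58 at depth 3
Step 5: declare e=(read d)=58 at depth 3
Visible at query point: d=58 e=58

Answer: 3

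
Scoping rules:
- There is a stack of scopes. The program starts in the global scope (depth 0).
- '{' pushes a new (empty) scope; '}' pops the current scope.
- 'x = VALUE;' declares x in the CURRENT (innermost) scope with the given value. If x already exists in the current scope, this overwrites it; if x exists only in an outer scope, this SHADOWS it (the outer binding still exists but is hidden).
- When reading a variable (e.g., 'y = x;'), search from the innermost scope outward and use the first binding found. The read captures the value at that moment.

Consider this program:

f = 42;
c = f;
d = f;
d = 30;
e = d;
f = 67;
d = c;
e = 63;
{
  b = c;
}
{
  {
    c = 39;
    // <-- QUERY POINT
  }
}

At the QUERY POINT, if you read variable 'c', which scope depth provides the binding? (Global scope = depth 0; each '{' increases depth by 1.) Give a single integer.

Answer: 2

Derivation:
Step 1: declare f=42 at depth 0
Step 2: declare c=(read f)=42 at depth 0
Step 3: declare d=(read f)=42 at depth 0
Step 4: declare d=30 at depth 0
Step 5: declare e=(read d)=30 at depth 0
Step 6: declare f=67 at depth 0
Step 7: declare d=(read c)=42 at depth 0
Step 8: declare e=63 at depth 0
Step 9: enter scope (depth=1)
Step 10: declare b=(read c)=42 at depth 1
Step 11: exit scope (depth=0)
Step 12: enter scope (depth=1)
Step 13: enter scope (depth=2)
Step 14: declare c=39 at depth 2
Visible at query point: c=39 d=42 e=63 f=67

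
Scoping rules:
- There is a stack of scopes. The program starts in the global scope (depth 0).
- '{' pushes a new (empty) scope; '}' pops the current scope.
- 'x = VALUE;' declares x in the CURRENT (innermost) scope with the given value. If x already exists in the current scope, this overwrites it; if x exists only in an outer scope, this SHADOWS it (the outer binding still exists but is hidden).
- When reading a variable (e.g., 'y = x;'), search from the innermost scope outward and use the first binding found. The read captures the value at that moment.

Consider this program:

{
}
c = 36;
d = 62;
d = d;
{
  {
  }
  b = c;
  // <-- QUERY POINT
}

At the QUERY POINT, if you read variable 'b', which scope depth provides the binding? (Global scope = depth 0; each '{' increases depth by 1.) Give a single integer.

Step 1: enter scope (depth=1)
Step 2: exit scope (depth=0)
Step 3: declare c=36 at depth 0
Step 4: declare d=62 at depth 0
Step 5: declare d=(read d)=62 at depth 0
Step 6: enter scope (depth=1)
Step 7: enter scope (depth=2)
Step 8: exit scope (depth=1)
Step 9: declare b=(read c)=36 at depth 1
Visible at query point: b=36 c=36 d=62

Answer: 1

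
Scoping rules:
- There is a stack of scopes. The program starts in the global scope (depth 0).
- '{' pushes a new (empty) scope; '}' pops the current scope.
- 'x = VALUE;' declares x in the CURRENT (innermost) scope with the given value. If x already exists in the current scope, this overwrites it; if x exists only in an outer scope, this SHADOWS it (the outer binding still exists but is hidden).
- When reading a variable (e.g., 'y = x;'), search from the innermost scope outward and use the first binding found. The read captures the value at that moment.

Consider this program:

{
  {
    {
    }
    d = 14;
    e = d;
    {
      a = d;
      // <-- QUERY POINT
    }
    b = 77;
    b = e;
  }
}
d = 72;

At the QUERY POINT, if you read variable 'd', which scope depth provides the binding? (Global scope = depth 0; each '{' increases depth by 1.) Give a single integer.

Step 1: enter scope (depth=1)
Step 2: enter scope (depth=2)
Step 3: enter scope (depth=3)
Step 4: exit scope (depth=2)
Step 5: declare d=14 at depth 2
Step 6: declare e=(read d)=14 at depth 2
Step 7: enter scope (depth=3)
Step 8: declare a=(read d)=14 at depth 3
Visible at query point: a=14 d=14 e=14

Answer: 2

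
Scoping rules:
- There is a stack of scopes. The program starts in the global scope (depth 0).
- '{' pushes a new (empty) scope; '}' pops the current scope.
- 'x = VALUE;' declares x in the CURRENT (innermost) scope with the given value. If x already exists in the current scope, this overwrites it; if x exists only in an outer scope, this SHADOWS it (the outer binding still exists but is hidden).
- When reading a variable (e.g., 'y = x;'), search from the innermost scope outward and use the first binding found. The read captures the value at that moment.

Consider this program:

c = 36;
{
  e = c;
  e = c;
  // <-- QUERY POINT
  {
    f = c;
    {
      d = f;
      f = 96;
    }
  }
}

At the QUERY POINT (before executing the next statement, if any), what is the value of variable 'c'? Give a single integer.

Step 1: declare c=36 at depth 0
Step 2: enter scope (depth=1)
Step 3: declare e=(read c)=36 at depth 1
Step 4: declare e=(read c)=36 at depth 1
Visible at query point: c=36 e=36

Answer: 36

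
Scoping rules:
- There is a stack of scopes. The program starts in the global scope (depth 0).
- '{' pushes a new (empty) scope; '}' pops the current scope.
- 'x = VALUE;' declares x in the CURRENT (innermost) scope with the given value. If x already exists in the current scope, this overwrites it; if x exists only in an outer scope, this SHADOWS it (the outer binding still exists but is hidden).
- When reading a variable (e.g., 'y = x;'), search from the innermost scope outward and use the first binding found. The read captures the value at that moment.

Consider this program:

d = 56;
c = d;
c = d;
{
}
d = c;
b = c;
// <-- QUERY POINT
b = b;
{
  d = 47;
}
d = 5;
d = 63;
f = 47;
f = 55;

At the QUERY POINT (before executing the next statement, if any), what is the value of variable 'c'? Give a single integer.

Answer: 56

Derivation:
Step 1: declare d=56 at depth 0
Step 2: declare c=(read d)=56 at depth 0
Step 3: declare c=(read d)=56 at depth 0
Step 4: enter scope (depth=1)
Step 5: exit scope (depth=0)
Step 6: declare d=(read c)=56 at depth 0
Step 7: declare b=(read c)=56 at depth 0
Visible at query point: b=56 c=56 d=56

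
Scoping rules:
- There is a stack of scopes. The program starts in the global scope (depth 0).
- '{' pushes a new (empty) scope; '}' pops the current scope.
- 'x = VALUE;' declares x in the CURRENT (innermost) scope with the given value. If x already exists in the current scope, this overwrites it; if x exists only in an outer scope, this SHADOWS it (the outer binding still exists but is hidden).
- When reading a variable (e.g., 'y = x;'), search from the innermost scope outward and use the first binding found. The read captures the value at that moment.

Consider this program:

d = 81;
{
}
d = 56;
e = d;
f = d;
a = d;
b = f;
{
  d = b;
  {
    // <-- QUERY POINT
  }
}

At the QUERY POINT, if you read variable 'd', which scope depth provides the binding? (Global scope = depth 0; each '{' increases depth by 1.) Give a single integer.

Step 1: declare d=81 at depth 0
Step 2: enter scope (depth=1)
Step 3: exit scope (depth=0)
Step 4: declare d=56 at depth 0
Step 5: declare e=(read d)=56 at depth 0
Step 6: declare f=(read d)=56 at depth 0
Step 7: declare a=(read d)=56 at depth 0
Step 8: declare b=(read f)=56 at depth 0
Step 9: enter scope (depth=1)
Step 10: declare d=(read b)=56 at depth 1
Step 11: enter scope (depth=2)
Visible at query point: a=56 b=56 d=56 e=56 f=56

Answer: 1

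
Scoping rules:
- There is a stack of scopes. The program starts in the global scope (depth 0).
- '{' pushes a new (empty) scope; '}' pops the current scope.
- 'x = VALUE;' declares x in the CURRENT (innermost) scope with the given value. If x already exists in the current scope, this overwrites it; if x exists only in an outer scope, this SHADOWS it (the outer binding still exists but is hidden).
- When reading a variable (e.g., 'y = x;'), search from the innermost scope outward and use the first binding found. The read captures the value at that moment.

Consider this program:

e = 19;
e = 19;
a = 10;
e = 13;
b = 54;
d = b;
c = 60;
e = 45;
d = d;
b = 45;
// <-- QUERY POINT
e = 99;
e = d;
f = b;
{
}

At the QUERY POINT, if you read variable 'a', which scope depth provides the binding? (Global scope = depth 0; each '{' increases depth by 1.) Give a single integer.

Answer: 0

Derivation:
Step 1: declare e=19 at depth 0
Step 2: declare e=19 at depth 0
Step 3: declare a=10 at depth 0
Step 4: declare e=13 at depth 0
Step 5: declare b=54 at depth 0
Step 6: declare d=(read b)=54 at depth 0
Step 7: declare c=60 at depth 0
Step 8: declare e=45 at depth 0
Step 9: declare d=(read d)=54 at depth 0
Step 10: declare b=45 at depth 0
Visible at query point: a=10 b=45 c=60 d=54 e=45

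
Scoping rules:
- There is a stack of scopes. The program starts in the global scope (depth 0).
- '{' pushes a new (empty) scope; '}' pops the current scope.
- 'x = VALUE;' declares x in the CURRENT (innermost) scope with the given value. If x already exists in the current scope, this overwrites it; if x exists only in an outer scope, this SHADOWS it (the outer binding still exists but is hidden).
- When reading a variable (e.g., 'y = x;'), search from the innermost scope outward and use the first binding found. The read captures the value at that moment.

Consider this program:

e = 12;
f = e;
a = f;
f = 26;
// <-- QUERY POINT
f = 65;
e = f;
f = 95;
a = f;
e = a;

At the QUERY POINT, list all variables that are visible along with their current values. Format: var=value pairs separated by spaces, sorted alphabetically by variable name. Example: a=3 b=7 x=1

Answer: a=12 e=12 f=26

Derivation:
Step 1: declare e=12 at depth 0
Step 2: declare f=(read e)=12 at depth 0
Step 3: declare a=(read f)=12 at depth 0
Step 4: declare f=26 at depth 0
Visible at query point: a=12 e=12 f=26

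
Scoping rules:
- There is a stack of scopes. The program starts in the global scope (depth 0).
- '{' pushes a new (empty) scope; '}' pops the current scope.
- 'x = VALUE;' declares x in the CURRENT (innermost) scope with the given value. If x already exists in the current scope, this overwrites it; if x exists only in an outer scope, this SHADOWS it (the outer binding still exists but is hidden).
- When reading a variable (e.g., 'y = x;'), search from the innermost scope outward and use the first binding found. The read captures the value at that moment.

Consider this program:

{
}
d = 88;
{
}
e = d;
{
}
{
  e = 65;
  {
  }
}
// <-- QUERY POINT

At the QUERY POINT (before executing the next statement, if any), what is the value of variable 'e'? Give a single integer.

Step 1: enter scope (depth=1)
Step 2: exit scope (depth=0)
Step 3: declare d=88 at depth 0
Step 4: enter scope (depth=1)
Step 5: exit scope (depth=0)
Step 6: declare e=(read d)=88 at depth 0
Step 7: enter scope (depth=1)
Step 8: exit scope (depth=0)
Step 9: enter scope (depth=1)
Step 10: declare e=65 at depth 1
Step 11: enter scope (depth=2)
Step 12: exit scope (depth=1)
Step 13: exit scope (depth=0)
Visible at query point: d=88 e=88

Answer: 88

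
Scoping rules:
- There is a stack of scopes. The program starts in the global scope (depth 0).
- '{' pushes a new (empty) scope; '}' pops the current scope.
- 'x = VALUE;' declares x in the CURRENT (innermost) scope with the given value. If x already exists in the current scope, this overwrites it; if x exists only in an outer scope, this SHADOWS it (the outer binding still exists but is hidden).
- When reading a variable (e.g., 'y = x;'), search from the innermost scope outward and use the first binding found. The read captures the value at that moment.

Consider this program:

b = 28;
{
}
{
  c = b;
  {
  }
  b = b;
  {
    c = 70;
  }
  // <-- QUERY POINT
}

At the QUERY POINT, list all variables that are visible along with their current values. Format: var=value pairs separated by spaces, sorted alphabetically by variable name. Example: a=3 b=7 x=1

Step 1: declare b=28 at depth 0
Step 2: enter scope (depth=1)
Step 3: exit scope (depth=0)
Step 4: enter scope (depth=1)
Step 5: declare c=(read b)=28 at depth 1
Step 6: enter scope (depth=2)
Step 7: exit scope (depth=1)
Step 8: declare b=(read b)=28 at depth 1
Step 9: enter scope (depth=2)
Step 10: declare c=70 at depth 2
Step 11: exit scope (depth=1)
Visible at query point: b=28 c=28

Answer: b=28 c=28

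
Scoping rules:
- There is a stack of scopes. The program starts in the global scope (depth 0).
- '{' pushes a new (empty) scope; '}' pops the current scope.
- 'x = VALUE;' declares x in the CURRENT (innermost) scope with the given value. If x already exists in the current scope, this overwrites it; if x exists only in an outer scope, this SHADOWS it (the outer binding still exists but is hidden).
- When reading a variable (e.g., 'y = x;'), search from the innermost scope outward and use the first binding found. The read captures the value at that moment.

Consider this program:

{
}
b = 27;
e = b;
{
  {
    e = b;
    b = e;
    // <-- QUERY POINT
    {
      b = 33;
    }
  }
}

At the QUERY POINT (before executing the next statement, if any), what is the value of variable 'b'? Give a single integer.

Step 1: enter scope (depth=1)
Step 2: exit scope (depth=0)
Step 3: declare b=27 at depth 0
Step 4: declare e=(read b)=27 at depth 0
Step 5: enter scope (depth=1)
Step 6: enter scope (depth=2)
Step 7: declare e=(read b)=27 at depth 2
Step 8: declare b=(read e)=27 at depth 2
Visible at query point: b=27 e=27

Answer: 27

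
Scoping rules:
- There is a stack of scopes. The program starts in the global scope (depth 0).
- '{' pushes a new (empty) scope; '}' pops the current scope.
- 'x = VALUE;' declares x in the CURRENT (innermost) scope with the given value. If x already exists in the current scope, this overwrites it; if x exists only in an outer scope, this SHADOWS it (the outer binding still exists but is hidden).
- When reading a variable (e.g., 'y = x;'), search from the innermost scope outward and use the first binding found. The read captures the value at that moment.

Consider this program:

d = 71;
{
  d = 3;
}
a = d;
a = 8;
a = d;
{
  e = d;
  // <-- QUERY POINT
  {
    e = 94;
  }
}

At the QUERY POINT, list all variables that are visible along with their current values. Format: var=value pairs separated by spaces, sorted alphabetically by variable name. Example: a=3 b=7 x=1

Step 1: declare d=71 at depth 0
Step 2: enter scope (depth=1)
Step 3: declare d=3 at depth 1
Step 4: exit scope (depth=0)
Step 5: declare a=(read d)=71 at depth 0
Step 6: declare a=8 at depth 0
Step 7: declare a=(read d)=71 at depth 0
Step 8: enter scope (depth=1)
Step 9: declare e=(read d)=71 at depth 1
Visible at query point: a=71 d=71 e=71

Answer: a=71 d=71 e=71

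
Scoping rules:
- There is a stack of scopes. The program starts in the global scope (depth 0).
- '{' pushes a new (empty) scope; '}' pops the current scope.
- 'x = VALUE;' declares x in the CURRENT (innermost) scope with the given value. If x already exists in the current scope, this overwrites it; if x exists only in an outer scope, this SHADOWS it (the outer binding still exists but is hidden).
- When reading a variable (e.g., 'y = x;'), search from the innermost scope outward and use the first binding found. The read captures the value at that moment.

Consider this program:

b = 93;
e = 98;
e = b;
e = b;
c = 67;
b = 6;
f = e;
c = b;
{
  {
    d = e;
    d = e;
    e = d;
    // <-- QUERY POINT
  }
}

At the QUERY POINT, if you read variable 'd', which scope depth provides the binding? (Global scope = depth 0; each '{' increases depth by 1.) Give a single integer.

Step 1: declare b=93 at depth 0
Step 2: declare e=98 at depth 0
Step 3: declare e=(read b)=93 at depth 0
Step 4: declare e=(read b)=93 at depth 0
Step 5: declare c=67 at depth 0
Step 6: declare b=6 at depth 0
Step 7: declare f=(read e)=93 at depth 0
Step 8: declare c=(read b)=6 at depth 0
Step 9: enter scope (depth=1)
Step 10: enter scope (depth=2)
Step 11: declare d=(read e)=93 at depth 2
Step 12: declare d=(read e)=93 at depth 2
Step 13: declare e=(read d)=93 at depth 2
Visible at query point: b=6 c=6 d=93 e=93 f=93

Answer: 2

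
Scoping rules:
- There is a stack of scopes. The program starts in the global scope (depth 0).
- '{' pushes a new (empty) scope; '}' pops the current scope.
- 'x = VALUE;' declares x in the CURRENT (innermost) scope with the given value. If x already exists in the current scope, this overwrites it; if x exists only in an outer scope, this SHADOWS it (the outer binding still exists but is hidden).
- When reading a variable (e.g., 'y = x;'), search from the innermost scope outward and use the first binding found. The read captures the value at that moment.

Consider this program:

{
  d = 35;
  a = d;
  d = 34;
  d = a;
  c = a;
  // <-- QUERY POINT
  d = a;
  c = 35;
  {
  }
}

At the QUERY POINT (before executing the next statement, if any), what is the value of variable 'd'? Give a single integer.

Step 1: enter scope (depth=1)
Step 2: declare d=35 at depth 1
Step 3: declare a=(read d)=35 at depth 1
Step 4: declare d=34 at depth 1
Step 5: declare d=(read a)=35 at depth 1
Step 6: declare c=(read a)=35 at depth 1
Visible at query point: a=35 c=35 d=35

Answer: 35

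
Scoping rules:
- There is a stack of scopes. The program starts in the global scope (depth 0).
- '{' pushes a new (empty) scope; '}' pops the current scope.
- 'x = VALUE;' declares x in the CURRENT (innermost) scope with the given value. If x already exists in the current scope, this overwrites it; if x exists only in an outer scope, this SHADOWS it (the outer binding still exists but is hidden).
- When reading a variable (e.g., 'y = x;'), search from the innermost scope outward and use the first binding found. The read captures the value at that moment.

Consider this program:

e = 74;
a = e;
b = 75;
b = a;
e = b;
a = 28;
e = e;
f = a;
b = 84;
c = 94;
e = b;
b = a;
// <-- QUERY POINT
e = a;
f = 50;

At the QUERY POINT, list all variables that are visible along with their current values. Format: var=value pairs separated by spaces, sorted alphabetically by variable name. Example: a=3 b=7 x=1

Step 1: declare e=74 at depth 0
Step 2: declare a=(read e)=74 at depth 0
Step 3: declare b=75 at depth 0
Step 4: declare b=(read a)=74 at depth 0
Step 5: declare e=(read b)=74 at depth 0
Step 6: declare a=28 at depth 0
Step 7: declare e=(read e)=74 at depth 0
Step 8: declare f=(read a)=28 at depth 0
Step 9: declare b=84 at depth 0
Step 10: declare c=94 at depth 0
Step 11: declare e=(read b)=84 at depth 0
Step 12: declare b=(read a)=28 at depth 0
Visible at query point: a=28 b=28 c=94 e=84 f=28

Answer: a=28 b=28 c=94 e=84 f=28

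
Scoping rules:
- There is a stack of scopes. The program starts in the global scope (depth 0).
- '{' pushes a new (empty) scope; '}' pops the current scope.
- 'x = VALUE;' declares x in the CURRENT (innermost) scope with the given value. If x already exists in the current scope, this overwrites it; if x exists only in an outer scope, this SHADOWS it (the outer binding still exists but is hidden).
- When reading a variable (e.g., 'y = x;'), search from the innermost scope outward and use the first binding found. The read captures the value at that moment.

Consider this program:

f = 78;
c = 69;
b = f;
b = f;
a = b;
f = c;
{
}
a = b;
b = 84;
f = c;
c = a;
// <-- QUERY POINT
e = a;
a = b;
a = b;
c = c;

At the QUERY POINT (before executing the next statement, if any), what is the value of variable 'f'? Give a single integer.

Answer: 69

Derivation:
Step 1: declare f=78 at depth 0
Step 2: declare c=69 at depth 0
Step 3: declare b=(read f)=78 at depth 0
Step 4: declare b=(read f)=78 at depth 0
Step 5: declare a=(read b)=78 at depth 0
Step 6: declare f=(read c)=69 at depth 0
Step 7: enter scope (depth=1)
Step 8: exit scope (depth=0)
Step 9: declare a=(read b)=78 at depth 0
Step 10: declare b=84 at depth 0
Step 11: declare f=(read c)=69 at depth 0
Step 12: declare c=(read a)=78 at depth 0
Visible at query point: a=78 b=84 c=78 f=69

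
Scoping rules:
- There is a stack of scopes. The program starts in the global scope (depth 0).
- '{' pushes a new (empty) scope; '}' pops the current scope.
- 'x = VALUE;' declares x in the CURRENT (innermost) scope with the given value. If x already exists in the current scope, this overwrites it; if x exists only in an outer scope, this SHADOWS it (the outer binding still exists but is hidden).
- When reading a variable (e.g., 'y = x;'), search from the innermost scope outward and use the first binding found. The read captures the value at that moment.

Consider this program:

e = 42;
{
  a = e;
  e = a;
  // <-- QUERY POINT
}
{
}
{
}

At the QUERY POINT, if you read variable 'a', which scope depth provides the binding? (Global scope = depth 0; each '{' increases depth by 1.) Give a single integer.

Answer: 1

Derivation:
Step 1: declare e=42 at depth 0
Step 2: enter scope (depth=1)
Step 3: declare a=(read e)=42 at depth 1
Step 4: declare e=(read a)=42 at depth 1
Visible at query point: a=42 e=42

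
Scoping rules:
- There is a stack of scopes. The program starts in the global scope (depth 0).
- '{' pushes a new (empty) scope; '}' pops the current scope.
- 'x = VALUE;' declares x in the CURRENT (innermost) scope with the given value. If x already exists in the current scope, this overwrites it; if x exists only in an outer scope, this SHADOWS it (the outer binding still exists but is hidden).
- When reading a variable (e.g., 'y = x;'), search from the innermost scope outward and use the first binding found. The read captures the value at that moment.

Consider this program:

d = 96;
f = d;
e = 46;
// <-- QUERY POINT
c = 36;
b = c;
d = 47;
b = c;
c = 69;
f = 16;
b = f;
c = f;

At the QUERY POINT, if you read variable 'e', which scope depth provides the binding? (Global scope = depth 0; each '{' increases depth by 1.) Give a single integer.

Answer: 0

Derivation:
Step 1: declare d=96 at depth 0
Step 2: declare f=(read d)=96 at depth 0
Step 3: declare e=46 at depth 0
Visible at query point: d=96 e=46 f=96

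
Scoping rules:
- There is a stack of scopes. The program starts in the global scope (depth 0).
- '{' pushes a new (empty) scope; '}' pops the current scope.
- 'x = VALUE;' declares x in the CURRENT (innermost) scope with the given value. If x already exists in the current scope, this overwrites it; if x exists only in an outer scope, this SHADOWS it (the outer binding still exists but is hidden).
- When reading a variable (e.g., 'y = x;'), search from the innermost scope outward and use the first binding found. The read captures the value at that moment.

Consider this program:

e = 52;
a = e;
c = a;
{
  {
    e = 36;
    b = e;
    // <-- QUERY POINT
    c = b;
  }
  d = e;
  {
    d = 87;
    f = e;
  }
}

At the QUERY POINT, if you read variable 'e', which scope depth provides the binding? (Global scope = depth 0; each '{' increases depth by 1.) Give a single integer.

Answer: 2

Derivation:
Step 1: declare e=52 at depth 0
Step 2: declare a=(read e)=52 at depth 0
Step 3: declare c=(read a)=52 at depth 0
Step 4: enter scope (depth=1)
Step 5: enter scope (depth=2)
Step 6: declare e=36 at depth 2
Step 7: declare b=(read e)=36 at depth 2
Visible at query point: a=52 b=36 c=52 e=36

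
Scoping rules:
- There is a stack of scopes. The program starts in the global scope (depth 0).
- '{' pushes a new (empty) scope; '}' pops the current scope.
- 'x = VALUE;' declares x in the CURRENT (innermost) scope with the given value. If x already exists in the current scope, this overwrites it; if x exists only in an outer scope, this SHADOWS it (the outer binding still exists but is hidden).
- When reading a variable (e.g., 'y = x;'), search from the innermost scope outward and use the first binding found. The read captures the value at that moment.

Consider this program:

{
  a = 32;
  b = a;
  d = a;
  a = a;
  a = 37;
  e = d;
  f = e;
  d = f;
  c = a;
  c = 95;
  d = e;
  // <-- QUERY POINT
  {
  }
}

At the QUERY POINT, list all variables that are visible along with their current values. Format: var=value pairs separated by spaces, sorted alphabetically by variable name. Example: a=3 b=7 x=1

Step 1: enter scope (depth=1)
Step 2: declare a=32 at depth 1
Step 3: declare b=(read a)=32 at depth 1
Step 4: declare d=(read a)=32 at depth 1
Step 5: declare a=(read a)=32 at depth 1
Step 6: declare a=37 at depth 1
Step 7: declare e=(read d)=32 at depth 1
Step 8: declare f=(read e)=32 at depth 1
Step 9: declare d=(read f)=32 at depth 1
Step 10: declare c=(read a)=37 at depth 1
Step 11: declare c=95 at depth 1
Step 12: declare d=(read e)=32 at depth 1
Visible at query point: a=37 b=32 c=95 d=32 e=32 f=32

Answer: a=37 b=32 c=95 d=32 e=32 f=32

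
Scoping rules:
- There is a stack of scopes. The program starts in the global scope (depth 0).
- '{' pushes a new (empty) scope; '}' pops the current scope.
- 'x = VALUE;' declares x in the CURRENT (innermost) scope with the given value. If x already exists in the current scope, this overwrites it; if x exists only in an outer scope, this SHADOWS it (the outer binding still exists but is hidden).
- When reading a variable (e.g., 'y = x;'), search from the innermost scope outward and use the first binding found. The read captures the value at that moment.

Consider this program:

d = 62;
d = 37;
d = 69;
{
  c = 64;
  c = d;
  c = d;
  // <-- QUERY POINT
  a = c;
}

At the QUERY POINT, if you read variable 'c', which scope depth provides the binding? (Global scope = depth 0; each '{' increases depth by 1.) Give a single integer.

Answer: 1

Derivation:
Step 1: declare d=62 at depth 0
Step 2: declare d=37 at depth 0
Step 3: declare d=69 at depth 0
Step 4: enter scope (depth=1)
Step 5: declare c=64 at depth 1
Step 6: declare c=(read d)=69 at depth 1
Step 7: declare c=(read d)=69 at depth 1
Visible at query point: c=69 d=69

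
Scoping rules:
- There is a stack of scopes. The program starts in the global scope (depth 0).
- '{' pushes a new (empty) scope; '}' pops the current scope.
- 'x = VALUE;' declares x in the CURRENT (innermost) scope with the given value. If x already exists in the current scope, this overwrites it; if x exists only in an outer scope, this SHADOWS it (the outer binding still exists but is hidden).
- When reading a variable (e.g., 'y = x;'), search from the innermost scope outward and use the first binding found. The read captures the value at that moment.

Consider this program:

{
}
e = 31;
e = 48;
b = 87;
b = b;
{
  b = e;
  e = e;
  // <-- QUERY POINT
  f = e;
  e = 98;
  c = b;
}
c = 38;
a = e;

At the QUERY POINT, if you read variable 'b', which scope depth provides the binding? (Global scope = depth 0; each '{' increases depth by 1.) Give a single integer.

Answer: 1

Derivation:
Step 1: enter scope (depth=1)
Step 2: exit scope (depth=0)
Step 3: declare e=31 at depth 0
Step 4: declare e=48 at depth 0
Step 5: declare b=87 at depth 0
Step 6: declare b=(read b)=87 at depth 0
Step 7: enter scope (depth=1)
Step 8: declare b=(read e)=48 at depth 1
Step 9: declare e=(read e)=48 at depth 1
Visible at query point: b=48 e=48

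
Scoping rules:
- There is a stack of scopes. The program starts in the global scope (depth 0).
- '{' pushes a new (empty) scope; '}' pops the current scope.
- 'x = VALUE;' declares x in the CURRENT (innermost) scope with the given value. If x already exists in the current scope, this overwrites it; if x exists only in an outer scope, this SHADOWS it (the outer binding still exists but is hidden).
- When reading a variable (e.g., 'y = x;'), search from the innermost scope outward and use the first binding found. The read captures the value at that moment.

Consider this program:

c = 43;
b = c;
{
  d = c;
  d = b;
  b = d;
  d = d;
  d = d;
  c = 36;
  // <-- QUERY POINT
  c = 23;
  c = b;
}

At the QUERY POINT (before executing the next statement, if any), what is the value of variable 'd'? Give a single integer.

Step 1: declare c=43 at depth 0
Step 2: declare b=(read c)=43 at depth 0
Step 3: enter scope (depth=1)
Step 4: declare d=(read c)=43 at depth 1
Step 5: declare d=(read b)=43 at depth 1
Step 6: declare b=(read d)=43 at depth 1
Step 7: declare d=(read d)=43 at depth 1
Step 8: declare d=(read d)=43 at depth 1
Step 9: declare c=36 at depth 1
Visible at query point: b=43 c=36 d=43

Answer: 43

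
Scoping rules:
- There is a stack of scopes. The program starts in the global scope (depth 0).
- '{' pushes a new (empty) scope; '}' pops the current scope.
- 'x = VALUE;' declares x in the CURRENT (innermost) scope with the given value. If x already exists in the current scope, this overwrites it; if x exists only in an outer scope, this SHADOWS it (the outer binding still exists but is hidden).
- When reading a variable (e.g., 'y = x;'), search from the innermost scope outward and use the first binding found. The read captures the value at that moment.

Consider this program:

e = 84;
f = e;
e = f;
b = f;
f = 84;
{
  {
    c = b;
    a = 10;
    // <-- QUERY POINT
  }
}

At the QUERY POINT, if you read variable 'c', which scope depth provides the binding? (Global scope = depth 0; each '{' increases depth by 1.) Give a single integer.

Answer: 2

Derivation:
Step 1: declare e=84 at depth 0
Step 2: declare f=(read e)=84 at depth 0
Step 3: declare e=(read f)=84 at depth 0
Step 4: declare b=(read f)=84 at depth 0
Step 5: declare f=84 at depth 0
Step 6: enter scope (depth=1)
Step 7: enter scope (depth=2)
Step 8: declare c=(read b)=84 at depth 2
Step 9: declare a=10 at depth 2
Visible at query point: a=10 b=84 c=84 e=84 f=84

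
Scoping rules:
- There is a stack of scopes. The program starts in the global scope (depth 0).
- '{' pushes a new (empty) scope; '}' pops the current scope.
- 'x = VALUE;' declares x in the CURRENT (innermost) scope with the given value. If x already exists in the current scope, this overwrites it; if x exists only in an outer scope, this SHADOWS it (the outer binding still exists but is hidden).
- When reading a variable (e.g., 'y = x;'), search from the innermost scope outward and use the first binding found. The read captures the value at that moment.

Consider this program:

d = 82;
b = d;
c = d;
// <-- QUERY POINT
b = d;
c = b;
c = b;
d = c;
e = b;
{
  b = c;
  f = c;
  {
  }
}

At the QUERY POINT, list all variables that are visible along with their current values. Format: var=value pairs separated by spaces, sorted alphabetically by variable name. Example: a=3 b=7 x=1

Step 1: declare d=82 at depth 0
Step 2: declare b=(read d)=82 at depth 0
Step 3: declare c=(read d)=82 at depth 0
Visible at query point: b=82 c=82 d=82

Answer: b=82 c=82 d=82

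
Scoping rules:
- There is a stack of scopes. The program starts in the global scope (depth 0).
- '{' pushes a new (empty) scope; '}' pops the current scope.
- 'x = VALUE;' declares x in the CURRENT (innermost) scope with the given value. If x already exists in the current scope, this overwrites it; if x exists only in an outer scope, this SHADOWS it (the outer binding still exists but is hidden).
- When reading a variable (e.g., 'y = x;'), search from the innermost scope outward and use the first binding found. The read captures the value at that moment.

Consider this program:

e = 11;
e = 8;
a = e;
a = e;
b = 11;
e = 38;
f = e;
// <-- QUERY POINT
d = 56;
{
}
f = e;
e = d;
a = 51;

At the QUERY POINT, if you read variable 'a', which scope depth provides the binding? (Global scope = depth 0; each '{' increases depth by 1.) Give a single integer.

Answer: 0

Derivation:
Step 1: declare e=11 at depth 0
Step 2: declare e=8 at depth 0
Step 3: declare a=(read e)=8 at depth 0
Step 4: declare a=(read e)=8 at depth 0
Step 5: declare b=11 at depth 0
Step 6: declare e=38 at depth 0
Step 7: declare f=(read e)=38 at depth 0
Visible at query point: a=8 b=11 e=38 f=38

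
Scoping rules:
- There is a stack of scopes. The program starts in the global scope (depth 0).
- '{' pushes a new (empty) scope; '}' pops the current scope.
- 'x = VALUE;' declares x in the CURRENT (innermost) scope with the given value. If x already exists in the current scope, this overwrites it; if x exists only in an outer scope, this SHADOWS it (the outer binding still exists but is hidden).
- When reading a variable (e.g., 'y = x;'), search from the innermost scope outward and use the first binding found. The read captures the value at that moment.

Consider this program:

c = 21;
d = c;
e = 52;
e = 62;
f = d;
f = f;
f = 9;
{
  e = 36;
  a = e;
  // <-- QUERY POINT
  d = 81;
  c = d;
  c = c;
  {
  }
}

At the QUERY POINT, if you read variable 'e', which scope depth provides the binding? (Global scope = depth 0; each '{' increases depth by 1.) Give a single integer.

Step 1: declare c=21 at depth 0
Step 2: declare d=(read c)=21 at depth 0
Step 3: declare e=52 at depth 0
Step 4: declare e=62 at depth 0
Step 5: declare f=(read d)=21 at depth 0
Step 6: declare f=(read f)=21 at depth 0
Step 7: declare f=9 at depth 0
Step 8: enter scope (depth=1)
Step 9: declare e=36 at depth 1
Step 10: declare a=(read e)=36 at depth 1
Visible at query point: a=36 c=21 d=21 e=36 f=9

Answer: 1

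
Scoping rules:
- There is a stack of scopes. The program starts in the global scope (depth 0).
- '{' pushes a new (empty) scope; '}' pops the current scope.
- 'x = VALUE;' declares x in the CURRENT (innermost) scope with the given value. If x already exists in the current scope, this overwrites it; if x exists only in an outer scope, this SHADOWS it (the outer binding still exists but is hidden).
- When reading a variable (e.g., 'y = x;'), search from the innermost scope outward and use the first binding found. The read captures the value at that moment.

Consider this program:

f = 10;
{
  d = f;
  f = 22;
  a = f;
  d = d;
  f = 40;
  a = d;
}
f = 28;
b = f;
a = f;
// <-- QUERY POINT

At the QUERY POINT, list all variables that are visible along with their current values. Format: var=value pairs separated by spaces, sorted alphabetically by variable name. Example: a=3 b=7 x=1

Answer: a=28 b=28 f=28

Derivation:
Step 1: declare f=10 at depth 0
Step 2: enter scope (depth=1)
Step 3: declare d=(read f)=10 at depth 1
Step 4: declare f=22 at depth 1
Step 5: declare a=(read f)=22 at depth 1
Step 6: declare d=(read d)=10 at depth 1
Step 7: declare f=40 at depth 1
Step 8: declare a=(read d)=10 at depth 1
Step 9: exit scope (depth=0)
Step 10: declare f=28 at depth 0
Step 11: declare b=(read f)=28 at depth 0
Step 12: declare a=(read f)=28 at depth 0
Visible at query point: a=28 b=28 f=28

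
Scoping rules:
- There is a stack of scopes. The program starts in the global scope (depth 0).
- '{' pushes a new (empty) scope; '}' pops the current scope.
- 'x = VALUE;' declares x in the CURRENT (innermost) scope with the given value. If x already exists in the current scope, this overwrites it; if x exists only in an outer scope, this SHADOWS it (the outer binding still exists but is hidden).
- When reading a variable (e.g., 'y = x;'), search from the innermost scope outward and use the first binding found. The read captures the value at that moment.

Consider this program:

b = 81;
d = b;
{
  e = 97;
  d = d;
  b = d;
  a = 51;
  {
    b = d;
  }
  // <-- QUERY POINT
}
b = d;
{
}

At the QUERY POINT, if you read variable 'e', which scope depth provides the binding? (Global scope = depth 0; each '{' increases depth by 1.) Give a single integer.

Step 1: declare b=81 at depth 0
Step 2: declare d=(read b)=81 at depth 0
Step 3: enter scope (depth=1)
Step 4: declare e=97 at depth 1
Step 5: declare d=(read d)=81 at depth 1
Step 6: declare b=(read d)=81 at depth 1
Step 7: declare a=51 at depth 1
Step 8: enter scope (depth=2)
Step 9: declare b=(read d)=81 at depth 2
Step 10: exit scope (depth=1)
Visible at query point: a=51 b=81 d=81 e=97

Answer: 1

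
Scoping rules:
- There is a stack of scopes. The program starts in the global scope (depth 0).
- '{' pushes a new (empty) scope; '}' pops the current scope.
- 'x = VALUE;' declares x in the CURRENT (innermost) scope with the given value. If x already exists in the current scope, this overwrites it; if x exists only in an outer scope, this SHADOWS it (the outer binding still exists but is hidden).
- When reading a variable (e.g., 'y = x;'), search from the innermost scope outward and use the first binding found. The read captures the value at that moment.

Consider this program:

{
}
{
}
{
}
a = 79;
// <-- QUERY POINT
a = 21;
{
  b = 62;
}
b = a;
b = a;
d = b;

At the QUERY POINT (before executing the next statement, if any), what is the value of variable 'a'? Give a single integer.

Answer: 79

Derivation:
Step 1: enter scope (depth=1)
Step 2: exit scope (depth=0)
Step 3: enter scope (depth=1)
Step 4: exit scope (depth=0)
Step 5: enter scope (depth=1)
Step 6: exit scope (depth=0)
Step 7: declare a=79 at depth 0
Visible at query point: a=79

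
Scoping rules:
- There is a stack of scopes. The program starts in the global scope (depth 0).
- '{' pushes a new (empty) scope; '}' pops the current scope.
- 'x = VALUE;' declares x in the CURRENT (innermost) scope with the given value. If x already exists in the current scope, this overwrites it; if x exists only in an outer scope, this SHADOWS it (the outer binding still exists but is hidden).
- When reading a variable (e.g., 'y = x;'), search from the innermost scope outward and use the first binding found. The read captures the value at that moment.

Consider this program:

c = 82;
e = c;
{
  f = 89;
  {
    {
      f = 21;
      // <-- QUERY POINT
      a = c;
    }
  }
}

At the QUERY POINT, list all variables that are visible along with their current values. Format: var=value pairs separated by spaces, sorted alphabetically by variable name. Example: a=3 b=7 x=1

Step 1: declare c=82 at depth 0
Step 2: declare e=(read c)=82 at depth 0
Step 3: enter scope (depth=1)
Step 4: declare f=89 at depth 1
Step 5: enter scope (depth=2)
Step 6: enter scope (depth=3)
Step 7: declare f=21 at depth 3
Visible at query point: c=82 e=82 f=21

Answer: c=82 e=82 f=21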